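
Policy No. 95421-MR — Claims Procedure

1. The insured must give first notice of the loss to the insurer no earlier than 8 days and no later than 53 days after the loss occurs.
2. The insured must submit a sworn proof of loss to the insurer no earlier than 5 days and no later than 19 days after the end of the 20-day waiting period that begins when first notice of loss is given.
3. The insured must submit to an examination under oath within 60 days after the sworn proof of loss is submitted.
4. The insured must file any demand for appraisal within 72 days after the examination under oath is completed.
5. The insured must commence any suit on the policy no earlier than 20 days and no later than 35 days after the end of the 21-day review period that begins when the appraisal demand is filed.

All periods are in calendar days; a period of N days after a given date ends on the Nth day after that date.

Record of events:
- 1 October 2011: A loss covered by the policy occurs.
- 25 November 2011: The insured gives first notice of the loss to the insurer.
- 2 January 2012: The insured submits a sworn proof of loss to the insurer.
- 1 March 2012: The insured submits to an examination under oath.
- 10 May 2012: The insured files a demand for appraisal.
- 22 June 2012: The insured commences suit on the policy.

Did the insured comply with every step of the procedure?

No

Step 1 — 8 and 53 days from 1 October 2011 (when the loss occurs) are 9 October 2011 and 23 November 2011 respectively; done 25 November 2011 — 2 days after the window closed.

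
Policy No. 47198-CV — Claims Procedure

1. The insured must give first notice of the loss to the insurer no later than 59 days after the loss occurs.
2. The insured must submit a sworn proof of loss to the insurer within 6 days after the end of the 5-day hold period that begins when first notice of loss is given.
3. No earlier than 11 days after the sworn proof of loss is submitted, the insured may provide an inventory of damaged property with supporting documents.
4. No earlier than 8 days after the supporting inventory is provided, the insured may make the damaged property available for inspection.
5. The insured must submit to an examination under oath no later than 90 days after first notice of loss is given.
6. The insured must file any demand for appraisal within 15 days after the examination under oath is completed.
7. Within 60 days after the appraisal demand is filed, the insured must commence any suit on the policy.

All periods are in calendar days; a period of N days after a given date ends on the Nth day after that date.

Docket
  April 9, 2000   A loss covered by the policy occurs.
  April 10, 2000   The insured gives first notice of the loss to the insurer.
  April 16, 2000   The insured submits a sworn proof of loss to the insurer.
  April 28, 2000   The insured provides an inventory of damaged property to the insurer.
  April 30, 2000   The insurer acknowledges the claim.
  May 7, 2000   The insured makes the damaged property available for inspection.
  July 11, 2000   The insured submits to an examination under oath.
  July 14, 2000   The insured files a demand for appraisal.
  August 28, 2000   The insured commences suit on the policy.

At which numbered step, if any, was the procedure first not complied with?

Step 1: 59 days after April 9, 2000 (when the loss occurs) is June 7, 2000; done April 10, 2000 — timely.
Step 2: 6 days after April 15, 2000 (end of the 5-day hold period, which began when first notice of loss is given on April 10, 2000) is April 21, 2000; completed April 16, 2000, before the deadline.
Step 3: the earliest permitted date is 11 days after April 16, 2000 (when the sworn proof of loss is submitted), i.e. April 27, 2000; April 28, 2000 is on or after that date.
Step 4: the earliest permitted date is 8 days after April 28, 2000 (when the supporting inventory is provided), i.e. May 6, 2000; done May 7, 2000 — permitted.
Step 5: 90 days after April 10, 2000 (when first notice of loss is given) is July 9, 2000; not done until July 11, 2000, 2 days after the deadline.
Later steps need not be reached.

Step 5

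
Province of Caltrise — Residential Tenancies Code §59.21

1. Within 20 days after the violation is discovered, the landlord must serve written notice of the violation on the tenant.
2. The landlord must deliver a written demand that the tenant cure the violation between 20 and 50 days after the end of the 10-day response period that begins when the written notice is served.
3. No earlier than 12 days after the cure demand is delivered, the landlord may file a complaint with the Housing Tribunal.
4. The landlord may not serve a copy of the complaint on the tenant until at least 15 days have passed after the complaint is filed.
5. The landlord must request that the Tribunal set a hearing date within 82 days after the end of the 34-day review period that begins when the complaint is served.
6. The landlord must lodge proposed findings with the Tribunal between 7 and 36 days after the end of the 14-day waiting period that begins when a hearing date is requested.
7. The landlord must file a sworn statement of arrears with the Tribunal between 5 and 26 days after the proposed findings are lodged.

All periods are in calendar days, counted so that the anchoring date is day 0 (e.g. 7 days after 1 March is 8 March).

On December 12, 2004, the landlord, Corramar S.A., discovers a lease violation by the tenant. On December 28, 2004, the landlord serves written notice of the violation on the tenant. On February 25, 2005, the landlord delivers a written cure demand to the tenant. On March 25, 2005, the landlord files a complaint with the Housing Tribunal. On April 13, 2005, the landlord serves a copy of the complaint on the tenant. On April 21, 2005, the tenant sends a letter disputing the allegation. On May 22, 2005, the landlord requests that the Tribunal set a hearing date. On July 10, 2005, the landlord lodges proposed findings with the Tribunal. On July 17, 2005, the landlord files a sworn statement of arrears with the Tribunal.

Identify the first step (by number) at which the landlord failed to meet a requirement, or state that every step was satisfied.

None — every step was satisfied

Step 1 — counting 20 days from December 12, 2004 (when the violation is discovered) gives a deadline of January 1, 2005; December 28, 2004 is within that limit.
Step 2 — 20 and 50 days from January 7, 2005 (end of the 10-day response period, which began when the written notice is served on December 28, 2004) are January 27, 2005 and February 26, 2005 respectively; done February 25, 2005, which is between those dates.
Step 3 — must wait 12 days from February 25, 2005 (when the cure demand is delivered), so not before March 9, 2005; done March 25, 2005, after the minimum wait.
Step 4 — must wait 15 days from March 25, 2005 (when the complaint is filed), so not before April 9, 2005; April 13, 2005 is on or after that date.
Step 5 — counting 82 days from May 17, 2005 (end of the 34-day review period, which began when the complaint is served on April 13, 2005) gives a deadline of August 7, 2005; May 22, 2005 is within that limit.
Step 6 — 7 and 36 days from June 5, 2005 (end of the 14-day waiting period, which began when a hearing date is requested on May 22, 2005) are June 12, 2005 and July 11, 2005 respectively; done July 10, 2005, which is between those dates.
Step 7 — 5 and 26 days from July 10, 2005 (when the proposed findings are lodged) are July 15, 2005 and August 5, 2005 respectively; July 17, 2005 falls inside that range.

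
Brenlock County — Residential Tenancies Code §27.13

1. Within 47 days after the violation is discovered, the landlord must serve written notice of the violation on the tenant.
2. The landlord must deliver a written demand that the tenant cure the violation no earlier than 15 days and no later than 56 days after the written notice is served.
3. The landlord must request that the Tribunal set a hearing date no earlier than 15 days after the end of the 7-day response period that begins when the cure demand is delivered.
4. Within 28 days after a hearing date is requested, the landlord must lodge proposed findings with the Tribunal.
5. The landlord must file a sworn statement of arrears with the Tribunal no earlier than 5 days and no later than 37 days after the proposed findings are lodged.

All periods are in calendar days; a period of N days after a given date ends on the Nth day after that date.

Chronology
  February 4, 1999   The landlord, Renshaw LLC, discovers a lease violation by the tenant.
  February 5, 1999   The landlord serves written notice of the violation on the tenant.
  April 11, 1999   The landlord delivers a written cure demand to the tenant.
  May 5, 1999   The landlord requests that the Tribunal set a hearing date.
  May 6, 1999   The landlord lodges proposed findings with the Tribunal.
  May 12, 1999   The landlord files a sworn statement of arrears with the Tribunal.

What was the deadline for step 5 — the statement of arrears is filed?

June 12, 1999

Step 5 runs from May 6, 1999, when the proposed findings are lodged. The window is 5–37 days after May 6, 1999; it closes on June 12, 1999.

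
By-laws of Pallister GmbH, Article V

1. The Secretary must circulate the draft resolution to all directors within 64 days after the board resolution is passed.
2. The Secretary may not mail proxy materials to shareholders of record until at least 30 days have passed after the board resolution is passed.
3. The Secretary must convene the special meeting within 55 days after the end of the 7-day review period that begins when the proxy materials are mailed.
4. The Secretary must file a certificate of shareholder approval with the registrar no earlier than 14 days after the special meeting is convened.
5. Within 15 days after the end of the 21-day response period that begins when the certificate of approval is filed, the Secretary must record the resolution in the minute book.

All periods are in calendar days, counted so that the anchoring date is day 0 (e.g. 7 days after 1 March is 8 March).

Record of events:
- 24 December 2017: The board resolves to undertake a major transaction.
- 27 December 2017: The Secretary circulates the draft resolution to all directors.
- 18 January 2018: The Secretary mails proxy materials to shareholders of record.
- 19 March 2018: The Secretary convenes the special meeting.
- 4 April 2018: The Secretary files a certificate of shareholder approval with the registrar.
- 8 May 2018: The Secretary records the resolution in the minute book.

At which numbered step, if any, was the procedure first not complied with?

(1) due by 24 December 2017 + 64 days = 26 February 2018; done 27 December 2017 — timely.
(2) permitted from 24 December 2017 + 30 days = 23 January 2018 onward; done 18 January 2018 — 5 days too early.

Step 2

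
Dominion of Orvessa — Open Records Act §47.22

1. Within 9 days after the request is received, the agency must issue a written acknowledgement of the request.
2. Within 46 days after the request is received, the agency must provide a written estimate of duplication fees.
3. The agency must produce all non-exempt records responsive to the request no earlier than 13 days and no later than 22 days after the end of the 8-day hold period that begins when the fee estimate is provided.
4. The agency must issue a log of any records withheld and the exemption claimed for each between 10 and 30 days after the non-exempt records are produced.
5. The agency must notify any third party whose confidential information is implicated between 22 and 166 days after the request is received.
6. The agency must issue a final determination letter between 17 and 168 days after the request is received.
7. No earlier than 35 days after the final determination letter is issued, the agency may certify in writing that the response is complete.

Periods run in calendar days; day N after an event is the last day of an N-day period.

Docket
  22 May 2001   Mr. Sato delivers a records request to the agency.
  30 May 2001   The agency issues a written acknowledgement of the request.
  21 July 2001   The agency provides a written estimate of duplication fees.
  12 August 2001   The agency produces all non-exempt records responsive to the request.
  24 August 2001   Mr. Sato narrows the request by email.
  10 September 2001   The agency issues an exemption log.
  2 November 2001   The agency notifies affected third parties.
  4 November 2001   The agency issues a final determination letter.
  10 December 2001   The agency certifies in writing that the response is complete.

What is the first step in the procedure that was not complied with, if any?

Step 2

(1) due by 22 May 2001 + 9 days = 31 May 2001; done 30 May 2001 — timely.
(2) due by 22 May 2001 + 46 days = 7 July 2001; 21 July 2001 misses that deadline by 14 days.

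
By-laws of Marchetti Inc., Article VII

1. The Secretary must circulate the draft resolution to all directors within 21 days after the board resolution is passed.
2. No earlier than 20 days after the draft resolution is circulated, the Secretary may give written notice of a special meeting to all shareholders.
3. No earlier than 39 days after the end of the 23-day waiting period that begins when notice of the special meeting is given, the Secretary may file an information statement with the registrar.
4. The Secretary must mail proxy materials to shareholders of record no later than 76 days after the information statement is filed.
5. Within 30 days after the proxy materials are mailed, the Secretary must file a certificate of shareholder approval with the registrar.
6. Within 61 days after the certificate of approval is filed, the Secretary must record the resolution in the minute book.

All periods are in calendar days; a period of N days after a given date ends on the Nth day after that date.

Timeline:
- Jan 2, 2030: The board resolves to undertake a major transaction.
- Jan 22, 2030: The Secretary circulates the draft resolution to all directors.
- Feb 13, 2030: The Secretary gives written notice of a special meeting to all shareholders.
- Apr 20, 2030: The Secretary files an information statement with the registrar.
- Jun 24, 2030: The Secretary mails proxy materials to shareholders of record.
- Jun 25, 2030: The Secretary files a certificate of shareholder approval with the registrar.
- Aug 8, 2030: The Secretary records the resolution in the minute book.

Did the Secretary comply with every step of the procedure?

(1) due by Jan 2, 2030 + 21 days = Jan 23, 2030; Jan 22, 2030 is within that limit.
(2) permitted from Jan 22, 2030 + 20 days = Feb 11, 2030 onward; Feb 13, 2030 is on or after that date.
(3) permitted from Mar 8, 2030 + 39 days = Apr 16, 2030 onward; Apr 20, 2030 is on or after that date.
(4) due by Apr 20, 2030 + 76 days = Jul 5, 2030; done Jun 24, 2030 — timely.
(5) due by Jun 24, 2030 + 30 days = Jul 24, 2030; completed Jun 25, 2030, before the deadline.
(6) due by Jun 25, 2030 + 61 days = Aug 25, 2030; Aug 8, 2030 is within that limit.

Yes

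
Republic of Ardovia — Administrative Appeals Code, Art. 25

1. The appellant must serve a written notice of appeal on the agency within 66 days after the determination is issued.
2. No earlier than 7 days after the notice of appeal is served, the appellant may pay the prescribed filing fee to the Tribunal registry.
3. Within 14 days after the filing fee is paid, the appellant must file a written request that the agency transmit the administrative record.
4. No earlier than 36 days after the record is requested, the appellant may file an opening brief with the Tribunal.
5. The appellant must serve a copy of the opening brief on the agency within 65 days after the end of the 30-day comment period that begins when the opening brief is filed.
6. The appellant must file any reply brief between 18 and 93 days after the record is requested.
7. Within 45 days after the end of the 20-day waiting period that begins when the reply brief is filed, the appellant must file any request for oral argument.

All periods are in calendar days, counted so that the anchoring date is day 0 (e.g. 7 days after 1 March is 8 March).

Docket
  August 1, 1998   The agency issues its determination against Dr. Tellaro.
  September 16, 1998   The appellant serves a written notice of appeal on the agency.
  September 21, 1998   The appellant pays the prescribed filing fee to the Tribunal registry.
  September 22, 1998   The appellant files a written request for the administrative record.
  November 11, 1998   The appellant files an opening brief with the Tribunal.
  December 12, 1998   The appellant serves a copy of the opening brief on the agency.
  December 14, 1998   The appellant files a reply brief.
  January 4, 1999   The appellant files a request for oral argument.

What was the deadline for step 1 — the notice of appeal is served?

Step 1 runs from August 1, 1998, when the determination is issued. 66 days after August 1, 1998 is October 6, 1998.

October 6, 1998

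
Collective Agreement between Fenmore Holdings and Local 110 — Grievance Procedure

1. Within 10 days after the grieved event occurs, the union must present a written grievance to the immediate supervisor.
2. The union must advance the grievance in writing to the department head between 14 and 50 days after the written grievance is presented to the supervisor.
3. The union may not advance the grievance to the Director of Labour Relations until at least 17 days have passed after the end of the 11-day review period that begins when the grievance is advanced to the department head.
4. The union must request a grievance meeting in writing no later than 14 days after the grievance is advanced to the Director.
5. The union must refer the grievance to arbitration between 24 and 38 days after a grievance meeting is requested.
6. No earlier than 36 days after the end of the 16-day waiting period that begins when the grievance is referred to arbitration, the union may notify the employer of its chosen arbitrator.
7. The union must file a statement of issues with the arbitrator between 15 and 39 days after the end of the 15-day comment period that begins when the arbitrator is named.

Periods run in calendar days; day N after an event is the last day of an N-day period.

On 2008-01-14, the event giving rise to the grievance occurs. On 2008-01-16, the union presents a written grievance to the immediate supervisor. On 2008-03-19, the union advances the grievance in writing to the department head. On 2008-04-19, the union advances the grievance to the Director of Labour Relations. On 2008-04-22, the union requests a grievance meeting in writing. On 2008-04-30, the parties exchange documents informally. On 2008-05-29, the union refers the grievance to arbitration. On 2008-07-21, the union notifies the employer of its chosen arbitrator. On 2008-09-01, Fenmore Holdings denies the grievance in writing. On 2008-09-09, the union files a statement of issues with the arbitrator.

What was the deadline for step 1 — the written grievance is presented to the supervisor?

2008-01-24

Step 1 runs from 2008-01-14, when the grieved event occurs. 10 days after 2008-01-14 is 2008-01-24.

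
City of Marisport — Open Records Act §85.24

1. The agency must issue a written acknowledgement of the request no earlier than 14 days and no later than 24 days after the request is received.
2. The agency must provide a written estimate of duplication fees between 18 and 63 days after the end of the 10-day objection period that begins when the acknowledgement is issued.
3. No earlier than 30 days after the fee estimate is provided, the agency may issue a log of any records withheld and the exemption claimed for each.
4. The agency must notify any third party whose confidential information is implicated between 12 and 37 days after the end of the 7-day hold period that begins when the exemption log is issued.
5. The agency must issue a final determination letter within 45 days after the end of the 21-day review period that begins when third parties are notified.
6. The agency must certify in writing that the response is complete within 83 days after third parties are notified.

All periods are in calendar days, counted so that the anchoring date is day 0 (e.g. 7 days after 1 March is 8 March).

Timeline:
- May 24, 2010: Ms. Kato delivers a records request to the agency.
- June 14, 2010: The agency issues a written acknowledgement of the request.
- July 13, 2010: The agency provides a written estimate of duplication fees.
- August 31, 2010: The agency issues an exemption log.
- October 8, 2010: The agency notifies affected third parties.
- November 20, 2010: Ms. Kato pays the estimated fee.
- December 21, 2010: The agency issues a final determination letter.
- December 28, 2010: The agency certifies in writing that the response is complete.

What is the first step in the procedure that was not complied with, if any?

Step 1 — 14 and 24 days from May 24, 2010 (when the request is received) are June 7, 2010 and June 17, 2010 respectively; done June 14, 2010, which is between those dates.
Step 2 — 18 and 63 days from June 24, 2010 (end of the 10-day objection period, which began when the acknowledgement is issued on June 14, 2010) are July 12, 2010 and August 26, 2010 respectively; done July 13, 2010 — within the window.
Step 3 — must wait 30 days from July 13, 2010 (when the fee estimate is provided), so not before August 12, 2010; August 31, 2010 is on or after that date.
Step 4 — 12 and 37 days from September 7, 2010 (end of the 7-day hold period, which began when the exemption log is issued on August 31, 2010) are September 19, 2010 and October 14, 2010 respectively; done October 8, 2010 — within the window.
Step 5 — counting 45 days from October 29, 2010 (end of the 21-day review period, which began when third parties are notified on October 8, 2010) gives a deadline of December 13, 2010; December 21, 2010 misses that deadline by 8 days.
Later steps need not be reached.

Step 5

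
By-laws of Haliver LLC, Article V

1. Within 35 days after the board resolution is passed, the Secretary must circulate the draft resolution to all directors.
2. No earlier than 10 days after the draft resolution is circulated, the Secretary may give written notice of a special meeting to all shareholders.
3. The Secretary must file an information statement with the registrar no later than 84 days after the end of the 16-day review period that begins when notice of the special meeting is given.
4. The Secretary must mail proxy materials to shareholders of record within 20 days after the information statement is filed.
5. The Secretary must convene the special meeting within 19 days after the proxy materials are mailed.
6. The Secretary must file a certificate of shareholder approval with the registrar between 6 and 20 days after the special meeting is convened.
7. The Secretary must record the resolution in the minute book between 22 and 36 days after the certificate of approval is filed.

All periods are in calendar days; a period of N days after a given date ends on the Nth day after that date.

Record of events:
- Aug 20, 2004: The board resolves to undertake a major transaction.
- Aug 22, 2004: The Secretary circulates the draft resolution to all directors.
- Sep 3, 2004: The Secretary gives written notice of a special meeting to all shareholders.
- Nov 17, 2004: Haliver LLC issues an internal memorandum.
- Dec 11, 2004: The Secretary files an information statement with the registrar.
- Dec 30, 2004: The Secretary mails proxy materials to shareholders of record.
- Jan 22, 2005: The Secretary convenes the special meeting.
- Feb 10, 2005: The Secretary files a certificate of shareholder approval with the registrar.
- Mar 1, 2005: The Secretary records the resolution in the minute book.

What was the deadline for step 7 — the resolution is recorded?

Step 7 runs from Feb 10, 2005, when the certificate of approval is filed. The window is 22–36 days after Feb 10, 2005; it closes on Mar 18, 2005.

Mar 18, 2005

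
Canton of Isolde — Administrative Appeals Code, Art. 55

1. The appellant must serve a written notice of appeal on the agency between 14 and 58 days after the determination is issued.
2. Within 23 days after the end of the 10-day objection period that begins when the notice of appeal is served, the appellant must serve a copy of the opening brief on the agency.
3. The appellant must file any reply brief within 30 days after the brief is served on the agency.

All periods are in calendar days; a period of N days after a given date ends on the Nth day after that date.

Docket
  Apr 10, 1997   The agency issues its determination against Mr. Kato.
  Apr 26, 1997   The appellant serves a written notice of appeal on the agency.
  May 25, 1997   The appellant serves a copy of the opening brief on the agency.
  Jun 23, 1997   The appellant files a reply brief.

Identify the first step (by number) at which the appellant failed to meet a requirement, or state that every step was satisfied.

Step 1: the window is 14–58 days after Apr 10, 1997 (when the determination is issued), so Apr 24, 1997 through Jun 7, 1997; Apr 26, 1997 falls inside that range.
Step 2: 23 days after May 6, 1997 (end of the 10-day objection period, which began when the notice of appeal is served on Apr 26, 1997) is May 29, 1997; done May 25, 1997 — timely.
Step 3: 30 days after May 25, 1997 (when the brief is served on the agency) is Jun 24, 1997; done Jun 23, 1997 — timely.

None — every step was satisfied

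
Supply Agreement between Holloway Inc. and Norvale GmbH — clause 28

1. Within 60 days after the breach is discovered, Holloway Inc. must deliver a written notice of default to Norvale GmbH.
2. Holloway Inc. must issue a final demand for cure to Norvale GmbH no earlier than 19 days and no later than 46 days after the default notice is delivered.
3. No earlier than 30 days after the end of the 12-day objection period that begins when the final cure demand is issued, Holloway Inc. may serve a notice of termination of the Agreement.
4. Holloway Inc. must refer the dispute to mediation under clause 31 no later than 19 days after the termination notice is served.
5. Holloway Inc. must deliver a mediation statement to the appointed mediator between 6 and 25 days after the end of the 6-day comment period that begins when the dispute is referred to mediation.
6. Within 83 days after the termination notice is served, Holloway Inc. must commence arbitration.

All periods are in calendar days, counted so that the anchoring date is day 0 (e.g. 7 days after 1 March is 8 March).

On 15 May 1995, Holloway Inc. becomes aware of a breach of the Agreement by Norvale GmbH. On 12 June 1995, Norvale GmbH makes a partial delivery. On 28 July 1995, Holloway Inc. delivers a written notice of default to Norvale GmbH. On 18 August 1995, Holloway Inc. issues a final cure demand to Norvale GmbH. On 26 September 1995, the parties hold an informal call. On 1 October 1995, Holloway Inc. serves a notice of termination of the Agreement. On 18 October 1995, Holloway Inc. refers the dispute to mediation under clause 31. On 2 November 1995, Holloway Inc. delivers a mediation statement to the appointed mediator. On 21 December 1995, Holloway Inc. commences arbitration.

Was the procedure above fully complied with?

No

Step 1: 60 days after 15 May 1995 (when the breach is discovered) is 14 July 1995; 28 July 1995 misses that deadline by 14 days.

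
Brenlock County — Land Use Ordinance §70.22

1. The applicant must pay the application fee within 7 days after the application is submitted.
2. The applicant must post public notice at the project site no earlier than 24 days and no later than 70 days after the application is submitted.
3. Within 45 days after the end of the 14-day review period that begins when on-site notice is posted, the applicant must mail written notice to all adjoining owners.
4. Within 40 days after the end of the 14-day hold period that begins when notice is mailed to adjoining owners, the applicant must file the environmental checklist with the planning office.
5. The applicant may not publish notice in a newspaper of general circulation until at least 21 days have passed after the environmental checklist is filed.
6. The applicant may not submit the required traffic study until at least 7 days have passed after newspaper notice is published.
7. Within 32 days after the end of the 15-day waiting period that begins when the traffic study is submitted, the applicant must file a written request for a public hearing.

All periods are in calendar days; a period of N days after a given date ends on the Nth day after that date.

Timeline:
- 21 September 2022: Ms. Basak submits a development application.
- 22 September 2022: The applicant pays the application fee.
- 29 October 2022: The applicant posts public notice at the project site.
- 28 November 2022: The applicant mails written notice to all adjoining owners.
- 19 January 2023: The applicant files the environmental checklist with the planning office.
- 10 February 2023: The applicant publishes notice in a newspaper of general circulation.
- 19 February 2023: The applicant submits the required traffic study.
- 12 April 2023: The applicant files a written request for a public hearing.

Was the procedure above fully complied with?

No

Step 1: 7 days after 21 September 2022 (when the application is submitted) is 28 September 2022; completed 22 September 2022, before the deadline.
Step 2: the window is 24–70 days after 21 September 2022 (when the application is submitted), so 15 October 2022 through 30 November 2022; done 29 October 2022 — within the window.
Step 3: 45 days after 12 November 2022 (end of the 14-day review period, which began when on-site notice is posted on 29 October 2022) is 27 December 2022; 28 November 2022 is within that limit.
Step 4: 40 days after 12 December 2022 (end of the 14-day hold period, which began when notice is mailed to adjoining owners on 28 November 2022) is 21 January 2023; 19 January 2023 is within that limit.
Step 5: the earliest permitted date is 21 days after 19 January 2023 (when the environmental checklist is filed), i.e. 9 February 2023; 10 February 2023 is on or after that date.
Step 6: the earliest permitted date is 7 days after 10 February 2023 (when newspaper notice is published), i.e. 17 February 2023; done 19 February 2023 — permitted.
Step 7: 32 days after 6 March 2023 (end of the 15-day waiting period, which began when the traffic study is submitted on 19 February 2023) is 7 April 2023; 12 April 2023 misses that deadline by 5 days.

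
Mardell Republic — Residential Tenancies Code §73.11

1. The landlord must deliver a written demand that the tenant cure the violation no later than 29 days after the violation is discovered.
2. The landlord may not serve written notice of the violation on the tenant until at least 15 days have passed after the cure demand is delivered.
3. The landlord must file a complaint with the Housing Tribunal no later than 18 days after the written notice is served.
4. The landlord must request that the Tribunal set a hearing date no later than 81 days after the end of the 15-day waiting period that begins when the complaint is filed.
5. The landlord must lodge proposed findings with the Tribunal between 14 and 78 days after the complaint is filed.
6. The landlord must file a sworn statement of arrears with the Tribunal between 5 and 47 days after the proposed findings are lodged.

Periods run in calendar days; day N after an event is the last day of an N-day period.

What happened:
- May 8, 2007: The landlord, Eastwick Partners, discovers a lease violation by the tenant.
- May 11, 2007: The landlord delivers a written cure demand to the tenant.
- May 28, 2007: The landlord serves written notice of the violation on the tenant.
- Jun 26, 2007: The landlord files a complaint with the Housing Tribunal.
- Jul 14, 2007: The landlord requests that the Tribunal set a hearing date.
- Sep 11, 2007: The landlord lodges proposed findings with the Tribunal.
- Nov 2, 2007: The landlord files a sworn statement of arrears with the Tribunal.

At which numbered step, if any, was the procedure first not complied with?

Step 3

(1) due by May 8, 2007 + 29 days = Jun 6, 2007; May 11, 2007 is within that limit.
(2) permitted from May 11, 2007 + 15 days = May 26, 2007 onward; May 28, 2007 is on or after that date.
(3) due by May 28, 2007 + 18 days = Jun 15, 2007; not done until Jun 26, 2007, 11 days after the deadline.
Later steps need not be reached.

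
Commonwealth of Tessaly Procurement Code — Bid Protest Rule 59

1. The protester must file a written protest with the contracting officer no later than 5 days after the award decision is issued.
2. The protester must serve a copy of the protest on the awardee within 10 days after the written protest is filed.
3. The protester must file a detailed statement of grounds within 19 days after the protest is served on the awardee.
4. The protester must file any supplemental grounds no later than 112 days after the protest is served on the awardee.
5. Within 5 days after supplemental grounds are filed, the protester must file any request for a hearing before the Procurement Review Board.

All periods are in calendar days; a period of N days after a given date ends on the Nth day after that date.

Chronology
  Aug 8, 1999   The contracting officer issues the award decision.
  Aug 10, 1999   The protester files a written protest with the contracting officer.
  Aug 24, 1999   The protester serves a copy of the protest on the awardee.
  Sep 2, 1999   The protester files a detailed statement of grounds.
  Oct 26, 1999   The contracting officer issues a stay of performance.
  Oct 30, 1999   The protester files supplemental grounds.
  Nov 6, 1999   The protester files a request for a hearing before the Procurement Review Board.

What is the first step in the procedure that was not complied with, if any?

Step 2

Step 1: 5 days after Aug 8, 1999 (when the award decision is issued) is Aug 13, 1999; completed Aug 10, 1999, before the deadline.
Step 2: 10 days after Aug 10, 1999 (when the written protest is filed) is Aug 20, 1999; done Aug 24, 1999 — 4 days late.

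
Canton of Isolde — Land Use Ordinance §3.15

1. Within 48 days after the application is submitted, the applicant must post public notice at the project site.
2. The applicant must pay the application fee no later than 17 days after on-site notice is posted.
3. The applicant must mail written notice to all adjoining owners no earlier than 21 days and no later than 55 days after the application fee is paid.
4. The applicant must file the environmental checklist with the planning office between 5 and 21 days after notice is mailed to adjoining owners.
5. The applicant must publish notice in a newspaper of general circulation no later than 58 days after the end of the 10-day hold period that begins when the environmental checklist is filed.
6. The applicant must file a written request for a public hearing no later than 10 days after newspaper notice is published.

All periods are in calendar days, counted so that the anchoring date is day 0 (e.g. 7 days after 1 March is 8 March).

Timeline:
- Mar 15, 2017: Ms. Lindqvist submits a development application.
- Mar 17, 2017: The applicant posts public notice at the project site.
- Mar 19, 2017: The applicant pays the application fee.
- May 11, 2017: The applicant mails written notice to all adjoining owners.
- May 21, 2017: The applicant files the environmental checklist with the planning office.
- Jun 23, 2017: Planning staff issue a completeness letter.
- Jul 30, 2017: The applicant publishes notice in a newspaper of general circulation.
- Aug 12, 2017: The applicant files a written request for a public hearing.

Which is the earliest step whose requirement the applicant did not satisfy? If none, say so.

Step 5

Step 1: 48 days after Mar 15, 2017 (when the application is submitted) is May 2, 2017; completed Mar 17, 2017, before the deadline.
Step 2: 17 days after Mar 17, 2017 (when on-site notice is posted) is Apr 3, 2017; completed Mar 19, 2017, before the deadline.
Step 3: the window is 21–55 days after Mar 19, 2017 (when the application fee is paid), so Apr 9, 2017 through May 13, 2017; done May 11, 2017 — within the window.
Step 4: the window is 5–21 days after May 11, 2017 (when notice is mailed to adjoining owners), so May 16, 2017 through Jun 1, 2017; done May 21, 2017 — within the window.
Step 5: 58 days after May 31, 2017 (end of the 10-day hold period, which began when the environmental checklist is filed on May 21, 2017) is Jul 28, 2017; done Jul 30, 2017 — 2 days late.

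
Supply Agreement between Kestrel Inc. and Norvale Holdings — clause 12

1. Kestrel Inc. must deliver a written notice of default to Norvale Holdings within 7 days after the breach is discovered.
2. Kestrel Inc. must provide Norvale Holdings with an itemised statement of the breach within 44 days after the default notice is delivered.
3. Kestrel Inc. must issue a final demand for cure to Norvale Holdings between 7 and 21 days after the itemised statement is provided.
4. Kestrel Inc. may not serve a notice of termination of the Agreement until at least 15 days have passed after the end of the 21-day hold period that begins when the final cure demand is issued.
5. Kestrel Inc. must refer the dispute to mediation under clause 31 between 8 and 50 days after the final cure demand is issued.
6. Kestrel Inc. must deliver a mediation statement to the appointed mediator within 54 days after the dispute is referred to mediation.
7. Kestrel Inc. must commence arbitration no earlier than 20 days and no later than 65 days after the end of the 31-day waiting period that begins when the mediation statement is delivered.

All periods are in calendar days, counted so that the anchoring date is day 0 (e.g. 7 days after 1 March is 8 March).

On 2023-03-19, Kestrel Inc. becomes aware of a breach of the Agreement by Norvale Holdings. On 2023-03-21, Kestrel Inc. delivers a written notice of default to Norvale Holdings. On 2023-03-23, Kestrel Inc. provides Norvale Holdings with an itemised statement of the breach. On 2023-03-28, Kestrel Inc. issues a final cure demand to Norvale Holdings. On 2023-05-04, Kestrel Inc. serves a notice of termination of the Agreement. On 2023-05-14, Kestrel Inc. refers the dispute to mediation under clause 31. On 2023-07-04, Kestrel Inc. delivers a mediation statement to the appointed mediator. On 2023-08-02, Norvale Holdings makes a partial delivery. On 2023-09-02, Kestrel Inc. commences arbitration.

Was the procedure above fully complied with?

No

Step 1: 7 days after 2023-03-19 (when the breach is discovered) is 2023-03-26; completed 2023-03-21, before the deadline.
Step 2: 44 days after 2023-03-21 (when the default notice is delivered) is 2023-05-04; completed 2023-03-23, before the deadline.
Step 3: the window is 7–21 days after 2023-03-23 (when the itemised statement is provided), so 2023-03-30 through 2023-04-13; 2023-03-28 is 2 days too early.
The procedure was therefore not followed at step 3.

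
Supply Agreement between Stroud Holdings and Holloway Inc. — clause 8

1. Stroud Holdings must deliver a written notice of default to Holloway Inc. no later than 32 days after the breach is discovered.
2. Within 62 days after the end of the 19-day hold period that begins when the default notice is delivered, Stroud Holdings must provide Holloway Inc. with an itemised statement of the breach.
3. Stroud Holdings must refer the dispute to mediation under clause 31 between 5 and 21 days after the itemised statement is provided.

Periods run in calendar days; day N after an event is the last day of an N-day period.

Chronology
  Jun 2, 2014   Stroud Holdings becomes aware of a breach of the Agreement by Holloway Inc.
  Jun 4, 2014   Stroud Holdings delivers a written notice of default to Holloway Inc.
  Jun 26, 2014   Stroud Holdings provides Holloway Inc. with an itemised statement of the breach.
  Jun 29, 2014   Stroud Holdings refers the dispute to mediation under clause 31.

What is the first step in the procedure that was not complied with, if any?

Step 3

(1) due by Jun 2, 2014 + 32 days = Jul 4, 2014; done Jun 4, 2014 — timely.
(2) due by Jun 23, 2014 + 62 days = Aug 24, 2014; completed Jun 26, 2014, before the deadline.
(3) the permitted window runs from Jun 26, 2014 + 5 = Jul 1, 2014 to Jun 26, 2014 + 21 = Jul 17, 2014; done Jun 29, 2014 — 2 days before the window opened.
No need to go further; step 3 was not satisfied.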